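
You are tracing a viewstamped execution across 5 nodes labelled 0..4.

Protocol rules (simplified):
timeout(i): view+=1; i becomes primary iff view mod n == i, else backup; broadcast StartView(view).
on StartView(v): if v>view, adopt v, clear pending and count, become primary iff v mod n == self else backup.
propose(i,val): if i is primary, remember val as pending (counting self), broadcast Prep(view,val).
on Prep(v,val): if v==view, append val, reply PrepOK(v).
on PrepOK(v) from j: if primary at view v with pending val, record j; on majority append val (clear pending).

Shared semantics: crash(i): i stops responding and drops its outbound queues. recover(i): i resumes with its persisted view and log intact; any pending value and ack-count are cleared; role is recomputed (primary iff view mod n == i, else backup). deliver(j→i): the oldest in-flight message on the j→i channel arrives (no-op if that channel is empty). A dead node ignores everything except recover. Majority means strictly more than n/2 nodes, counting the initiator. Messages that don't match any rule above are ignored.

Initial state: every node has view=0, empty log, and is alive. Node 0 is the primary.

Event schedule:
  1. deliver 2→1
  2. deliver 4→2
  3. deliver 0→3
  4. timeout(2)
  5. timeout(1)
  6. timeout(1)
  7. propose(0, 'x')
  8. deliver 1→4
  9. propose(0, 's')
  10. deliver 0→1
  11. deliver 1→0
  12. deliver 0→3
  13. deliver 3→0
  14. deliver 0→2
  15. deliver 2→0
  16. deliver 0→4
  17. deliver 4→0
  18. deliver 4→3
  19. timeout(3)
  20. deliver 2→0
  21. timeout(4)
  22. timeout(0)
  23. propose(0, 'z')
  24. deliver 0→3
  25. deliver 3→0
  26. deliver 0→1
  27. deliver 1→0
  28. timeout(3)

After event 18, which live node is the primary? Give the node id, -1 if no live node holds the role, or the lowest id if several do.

-1

e1 deliver 2→1: ·
e2 deliver 4→2: ·
e3 deliver 0→3: ·
e4 timeout(2): 2[back,v=1,-]
e5 timeout(1): 1[prim,v=1,-]
e6 timeout(1): 1[back,v=2,-]
e7 propose(0,'x'): ·
e8 deliver 1→4: 4[back,v=1,-]
e9 propose(0,'s'): ·
e10 deliver 0→1: ·
e11 deliver 1→0: 0[back,v=1,-]
e12 deliver 0→3: 3[back,v=0,x]
e13 deliver 3→0: ·
e14 deliver 0→2: ·
e15 deliver 2→0: ·
e16 deliver 0→4: ·
e17 deliver 4→0: ·
e18 deliver 4→3: ·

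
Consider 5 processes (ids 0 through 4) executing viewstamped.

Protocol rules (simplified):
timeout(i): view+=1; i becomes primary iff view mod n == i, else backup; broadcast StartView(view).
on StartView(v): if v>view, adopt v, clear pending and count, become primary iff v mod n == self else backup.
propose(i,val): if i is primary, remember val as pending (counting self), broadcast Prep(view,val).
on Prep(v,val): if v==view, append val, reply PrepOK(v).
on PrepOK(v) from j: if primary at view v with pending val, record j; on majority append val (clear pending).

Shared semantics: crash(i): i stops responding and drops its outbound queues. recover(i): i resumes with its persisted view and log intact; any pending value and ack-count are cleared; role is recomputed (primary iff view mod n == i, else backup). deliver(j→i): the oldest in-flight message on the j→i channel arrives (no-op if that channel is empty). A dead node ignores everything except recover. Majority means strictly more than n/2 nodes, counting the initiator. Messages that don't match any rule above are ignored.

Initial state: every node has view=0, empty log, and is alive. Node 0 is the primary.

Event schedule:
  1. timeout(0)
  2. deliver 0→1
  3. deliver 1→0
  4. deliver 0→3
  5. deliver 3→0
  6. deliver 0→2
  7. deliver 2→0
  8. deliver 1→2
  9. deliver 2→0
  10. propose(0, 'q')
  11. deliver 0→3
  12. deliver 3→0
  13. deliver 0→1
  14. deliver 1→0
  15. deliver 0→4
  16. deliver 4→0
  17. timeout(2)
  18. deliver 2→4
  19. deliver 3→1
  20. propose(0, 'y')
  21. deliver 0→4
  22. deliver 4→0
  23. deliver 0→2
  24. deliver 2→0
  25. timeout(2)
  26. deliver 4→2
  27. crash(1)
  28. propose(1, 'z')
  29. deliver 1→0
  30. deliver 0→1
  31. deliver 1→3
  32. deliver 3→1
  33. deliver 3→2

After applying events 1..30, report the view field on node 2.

3

1. timeout(0):  <0:back v1 ->
2. deliver 0→1:  <1:prim v1 ->
3. deliver 1→0:  nop
4. deliver 0→3:  <3:back v1 ->
5. deliver 3→0:  nop
6. deliver 0→2:  <2:back v1 ->
7. deliver 2→0:  nop
8. deliver 1→2:  nop
9. deliver 2→0:  nop
10. propose(0,'q'):  nop
11. deliver 0→3:  nop
12. deliver 3→0:  nop
13. deliver 0→1:  nop
14. deliver 1→0:  nop
15. deliver 0→4:  <4:back v1 ->
16. deliver 4→0:  nop
17. timeout(2):  <2:prim v2 ->
18. deliver 2→4:  <4:back v2 ->
19. deliver 3→1:  nop
20. propose(0,'y'):  nop
21. deliver 0→4:  nop
22. deliver 4→0:  nop
23. deliver 0→2:  nop
24. deliver 2→0:  <0:back v2 ->
25. timeout(2):  <2:back v3 ->
26. deliver 4→2:  nop
27. crash(1):  <1:✗prim v1 ->
28. propose(1,'z'):  nop
29. deliver 1→0:  nop
30. deliver 0→1:  nop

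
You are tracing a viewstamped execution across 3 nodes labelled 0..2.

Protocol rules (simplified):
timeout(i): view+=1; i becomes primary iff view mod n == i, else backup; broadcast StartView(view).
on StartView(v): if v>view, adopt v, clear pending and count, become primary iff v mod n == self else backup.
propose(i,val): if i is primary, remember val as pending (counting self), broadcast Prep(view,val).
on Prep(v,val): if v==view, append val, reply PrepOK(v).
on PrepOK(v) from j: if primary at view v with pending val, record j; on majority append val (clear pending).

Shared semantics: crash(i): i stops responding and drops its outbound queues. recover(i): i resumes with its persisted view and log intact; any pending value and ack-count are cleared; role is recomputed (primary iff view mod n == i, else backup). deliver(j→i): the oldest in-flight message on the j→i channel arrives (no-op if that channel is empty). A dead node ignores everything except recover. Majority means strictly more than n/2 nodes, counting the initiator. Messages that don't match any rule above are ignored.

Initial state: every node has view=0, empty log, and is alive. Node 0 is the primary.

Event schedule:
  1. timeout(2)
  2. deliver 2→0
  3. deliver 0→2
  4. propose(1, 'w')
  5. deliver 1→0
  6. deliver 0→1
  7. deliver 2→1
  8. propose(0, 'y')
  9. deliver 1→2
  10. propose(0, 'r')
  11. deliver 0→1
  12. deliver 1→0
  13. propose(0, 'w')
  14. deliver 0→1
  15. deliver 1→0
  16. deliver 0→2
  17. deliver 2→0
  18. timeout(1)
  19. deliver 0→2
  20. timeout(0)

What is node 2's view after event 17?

1

step 1 timeout(2): 2={back,v=1,log=-}
step 2 deliver 2→0: 0={back,v=1,log=-}
step 3 deliver 0→2: —
step 4 propose(1,'w'): —
step 5 deliver 1→0: —
step 6 deliver 0→1: —
step 7 deliver 2→1: 1={prim,v=1,log=-}
step 8 propose(0,'y'): —
step 9 deliver 1→2: —
step 10 propose(0,'r'): —
step 11 deliver 0→1: —
step 12 deliver 1→0: —
step 13 propose(0,'w'): —
step 14 deliver 0→1: —
step 15 deliver 1→0: —
step 16 deliver 0→2: —
step 17 deliver 2→0: —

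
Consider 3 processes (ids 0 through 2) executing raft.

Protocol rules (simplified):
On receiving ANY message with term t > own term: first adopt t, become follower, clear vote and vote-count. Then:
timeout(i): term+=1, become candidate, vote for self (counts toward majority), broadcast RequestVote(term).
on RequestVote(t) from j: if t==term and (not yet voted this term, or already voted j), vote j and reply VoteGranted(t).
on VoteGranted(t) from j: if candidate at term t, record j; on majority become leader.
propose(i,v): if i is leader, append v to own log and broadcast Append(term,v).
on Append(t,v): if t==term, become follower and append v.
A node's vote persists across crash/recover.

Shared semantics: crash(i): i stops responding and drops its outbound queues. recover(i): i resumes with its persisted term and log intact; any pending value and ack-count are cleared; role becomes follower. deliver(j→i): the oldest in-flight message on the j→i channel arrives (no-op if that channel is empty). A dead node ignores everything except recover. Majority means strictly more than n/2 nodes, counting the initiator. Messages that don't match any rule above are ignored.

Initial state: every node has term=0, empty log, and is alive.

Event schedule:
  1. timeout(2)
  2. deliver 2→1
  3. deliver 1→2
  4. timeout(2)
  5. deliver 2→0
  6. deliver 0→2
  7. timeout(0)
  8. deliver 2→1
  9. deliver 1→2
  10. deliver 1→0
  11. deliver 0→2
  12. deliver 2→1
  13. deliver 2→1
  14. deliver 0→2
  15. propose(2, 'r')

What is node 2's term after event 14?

2

after 1 — timeout(2): n2:cand/t1/[-]
after 2 — deliver 2→1: n1:foll/t1/[-]
after 3 — deliver 1→2: n2:lead/t1/[-]
after 4 — timeout(2): n2:cand/t2/[-]
after 5 — deliver 2→0: n0:foll/t1/[-]
after 6 — deliver 0→2: ·
after 7 — timeout(0): n0:cand/t2/[-]
after 8 — deliver 2→1: n1:foll/t2/[-]
after 9 — deliver 1→2: n2:lead/t2/[-]
after 10 — deliver 1→0: ·
after 11 — deliver 0→2: ·
after 12 — deliver 2→1: ·
after 13 — deliver 2→1: ·
after 14 — deliver 0→2: ·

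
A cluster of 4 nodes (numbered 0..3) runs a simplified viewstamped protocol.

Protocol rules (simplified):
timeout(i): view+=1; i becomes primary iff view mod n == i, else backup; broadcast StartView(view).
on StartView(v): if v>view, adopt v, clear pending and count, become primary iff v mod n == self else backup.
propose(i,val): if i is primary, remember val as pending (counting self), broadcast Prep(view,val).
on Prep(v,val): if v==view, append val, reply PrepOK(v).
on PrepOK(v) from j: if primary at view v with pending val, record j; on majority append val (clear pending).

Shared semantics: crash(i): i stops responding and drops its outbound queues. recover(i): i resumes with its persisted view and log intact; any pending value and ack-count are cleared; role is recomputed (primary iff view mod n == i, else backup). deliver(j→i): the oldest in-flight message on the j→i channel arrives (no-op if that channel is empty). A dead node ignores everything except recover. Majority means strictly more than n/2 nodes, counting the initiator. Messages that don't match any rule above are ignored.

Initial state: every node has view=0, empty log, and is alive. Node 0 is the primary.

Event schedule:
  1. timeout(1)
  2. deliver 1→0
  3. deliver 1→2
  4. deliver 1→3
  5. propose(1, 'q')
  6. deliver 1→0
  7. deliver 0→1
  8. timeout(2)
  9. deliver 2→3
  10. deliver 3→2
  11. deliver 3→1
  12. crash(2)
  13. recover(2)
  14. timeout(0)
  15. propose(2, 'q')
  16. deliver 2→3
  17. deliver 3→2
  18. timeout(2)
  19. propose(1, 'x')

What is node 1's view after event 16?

1. timeout(1):  <1:prim v1 ->
2. deliver 1→0:  <0:back v1 ->
3. deliver 1→2:  <2:back v1 ->
4. deliver 1→3:  <3:back v1 ->
5. propose(1,'q'):  nop
6. deliver 1→0:  <0:back v1 q>
7. deliver 0→1:  nop
8. timeout(2):  <2:prim v2 ->
9. deliver 2→3:  <3:back v2 ->
10. deliver 3→2:  nop
11. deliver 3→1:  nop
12. crash(2):  <2:✗prim v2 ->
13. recover(2):  <2:prim v2 ->
14. timeout(0):  <0:back v2 q>
15. propose(2,'q'):  nop
16. deliver 2→3:  <3:back v2 q>

1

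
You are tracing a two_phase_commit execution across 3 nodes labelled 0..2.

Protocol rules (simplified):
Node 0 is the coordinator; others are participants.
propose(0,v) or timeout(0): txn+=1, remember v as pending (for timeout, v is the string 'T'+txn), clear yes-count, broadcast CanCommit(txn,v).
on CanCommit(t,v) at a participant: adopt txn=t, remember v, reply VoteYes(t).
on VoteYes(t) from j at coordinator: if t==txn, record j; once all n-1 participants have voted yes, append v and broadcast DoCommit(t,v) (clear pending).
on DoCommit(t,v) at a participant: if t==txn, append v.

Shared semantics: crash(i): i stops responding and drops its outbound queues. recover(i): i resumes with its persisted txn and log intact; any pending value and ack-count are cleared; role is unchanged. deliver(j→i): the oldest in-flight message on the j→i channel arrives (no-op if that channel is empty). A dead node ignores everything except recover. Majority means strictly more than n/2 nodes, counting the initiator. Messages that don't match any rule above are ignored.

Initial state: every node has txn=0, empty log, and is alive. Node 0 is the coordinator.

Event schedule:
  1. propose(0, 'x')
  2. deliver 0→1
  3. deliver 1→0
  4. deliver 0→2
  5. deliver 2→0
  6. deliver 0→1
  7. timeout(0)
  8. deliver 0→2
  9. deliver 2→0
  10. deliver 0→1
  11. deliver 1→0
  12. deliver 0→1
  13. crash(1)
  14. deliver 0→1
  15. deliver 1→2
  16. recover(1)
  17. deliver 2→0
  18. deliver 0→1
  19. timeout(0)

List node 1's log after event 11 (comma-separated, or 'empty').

x

step 1 propose(0,'x'): 0={coor,t=1,log=-}
step 2 deliver 0→1: 1={part,t=1,log=-}
step 3 deliver 1→0: —
step 4 deliver 0→2: 2={part,t=1,log=-}
step 5 deliver 2→0: 0={coor,t=1,log=x}
step 6 deliver 0→1: 1={part,t=1,log=x}
step 7 timeout(0): 0={coor,t=2,log=x}
step 8 deliver 0→2: 2={part,t=1,log=x}
step 9 deliver 2→0: —
step 10 deliver 0→1: 1={part,t=2,log=x}
step 11 deliver 1→0: —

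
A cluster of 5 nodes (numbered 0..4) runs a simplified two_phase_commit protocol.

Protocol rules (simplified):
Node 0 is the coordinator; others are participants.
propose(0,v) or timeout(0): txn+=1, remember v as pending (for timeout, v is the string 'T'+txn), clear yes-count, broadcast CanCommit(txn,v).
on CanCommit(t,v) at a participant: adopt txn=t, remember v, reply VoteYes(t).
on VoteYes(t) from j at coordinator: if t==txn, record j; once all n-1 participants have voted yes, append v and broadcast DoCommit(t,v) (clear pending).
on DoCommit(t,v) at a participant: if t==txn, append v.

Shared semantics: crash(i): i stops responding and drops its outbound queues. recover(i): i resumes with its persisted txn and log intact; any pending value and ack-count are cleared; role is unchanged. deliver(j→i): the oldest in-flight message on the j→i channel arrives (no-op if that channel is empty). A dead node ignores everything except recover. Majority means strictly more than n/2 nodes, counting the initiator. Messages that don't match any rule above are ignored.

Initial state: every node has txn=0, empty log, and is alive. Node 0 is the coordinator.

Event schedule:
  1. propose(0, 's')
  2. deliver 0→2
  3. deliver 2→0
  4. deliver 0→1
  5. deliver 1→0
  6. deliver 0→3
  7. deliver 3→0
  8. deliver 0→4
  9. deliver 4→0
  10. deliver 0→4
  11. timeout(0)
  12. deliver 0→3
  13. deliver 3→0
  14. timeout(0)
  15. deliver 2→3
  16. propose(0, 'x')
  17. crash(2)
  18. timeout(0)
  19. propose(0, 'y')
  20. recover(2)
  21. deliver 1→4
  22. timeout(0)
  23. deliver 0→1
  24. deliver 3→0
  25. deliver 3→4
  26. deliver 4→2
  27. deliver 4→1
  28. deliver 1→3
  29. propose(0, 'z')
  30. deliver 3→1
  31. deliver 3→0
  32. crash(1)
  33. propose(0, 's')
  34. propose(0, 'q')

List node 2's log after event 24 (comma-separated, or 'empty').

empty

after 1 — propose(0,'s'): n0:coor/t1/[-]
after 2 — deliver 0→2: n2:part/t1/[-]
after 3 — deliver 2→0: ·
after 4 — deliver 0→1: n1:part/t1/[-]
after 5 — deliver 1→0: ·
after 6 — deliver 0→3: n3:part/t1/[-]
after 7 — deliver 3→0: ·
after 8 — deliver 0→4: n4:part/t1/[-]
after 9 — deliver 4→0: n0:coor/t1/[s]
after 10 — deliver 0→4: n4:part/t1/[s]
after 11 — timeout(0): n0:coor/t2/[s]
after 12 — deliver 0→3: n3:part/t1/[s]
after 13 — deliver 3→0: ·
after 14 — timeout(0): n0:coor/t3/[s]
after 15 — deliver 2→3: ·
after 16 — propose(0,'x'): n0:coor/t4/[s]
after 17 — crash(2): n2:✗part/t1/[-]
after 18 — timeout(0): n0:coor/t5/[s]
after 19 — propose(0,'y'): n0:coor/t6/[s]
after 20 — recover(2): n2:part/t1/[-]
after 21 — deliver 1→4: ·
after 22 — timeout(0): n0:coor/t7/[s]
after 23 — deliver 0→1: n1:part/t1/[s]
after 24 — deliver 3→0: ·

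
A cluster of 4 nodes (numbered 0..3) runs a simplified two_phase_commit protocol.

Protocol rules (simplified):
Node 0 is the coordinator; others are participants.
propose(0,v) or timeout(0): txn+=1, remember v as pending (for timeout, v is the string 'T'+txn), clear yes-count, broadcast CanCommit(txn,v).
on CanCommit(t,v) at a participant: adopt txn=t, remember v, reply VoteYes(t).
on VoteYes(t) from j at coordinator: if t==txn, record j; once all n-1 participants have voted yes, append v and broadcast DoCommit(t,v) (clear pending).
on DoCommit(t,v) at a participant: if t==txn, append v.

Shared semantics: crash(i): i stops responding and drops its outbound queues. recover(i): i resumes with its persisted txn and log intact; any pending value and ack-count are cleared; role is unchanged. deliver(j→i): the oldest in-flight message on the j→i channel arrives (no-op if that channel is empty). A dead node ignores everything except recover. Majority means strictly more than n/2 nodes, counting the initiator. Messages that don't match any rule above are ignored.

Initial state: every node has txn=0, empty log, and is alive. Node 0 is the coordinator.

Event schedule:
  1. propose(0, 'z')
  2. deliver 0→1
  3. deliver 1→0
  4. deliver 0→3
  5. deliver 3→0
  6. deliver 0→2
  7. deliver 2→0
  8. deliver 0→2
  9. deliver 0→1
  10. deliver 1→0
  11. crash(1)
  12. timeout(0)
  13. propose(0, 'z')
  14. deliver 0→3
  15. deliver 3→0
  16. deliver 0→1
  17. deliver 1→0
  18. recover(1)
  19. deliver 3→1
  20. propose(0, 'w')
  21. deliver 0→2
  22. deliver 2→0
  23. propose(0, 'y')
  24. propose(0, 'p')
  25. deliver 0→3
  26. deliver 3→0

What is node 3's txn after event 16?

e1 propose(0,'z'): 0[coor,t=1,-]
e2 deliver 0→1: 1[part,t=1,-]
e3 deliver 1→0: ·
e4 deliver 0→3: 3[part,t=1,-]
e5 deliver 3→0: ·
e6 deliver 0→2: 2[part,t=1,-]
e7 deliver 2→0: 0[coor,t=1,z]
e8 deliver 0→2: 2[part,t=1,z]
e9 deliver 0→1: 1[part,t=1,z]
e10 deliver 1→0: ·
e11 crash(1): 1[✗part,t=1,z]
e12 timeout(0): 0[coor,t=2,z]
e13 propose(0,'z'): 0[coor,t=3,z]
e14 deliver 0→3: 3[part,t=1,z]
e15 deliver 3→0: ·
e16 deliver 0→1: ·

1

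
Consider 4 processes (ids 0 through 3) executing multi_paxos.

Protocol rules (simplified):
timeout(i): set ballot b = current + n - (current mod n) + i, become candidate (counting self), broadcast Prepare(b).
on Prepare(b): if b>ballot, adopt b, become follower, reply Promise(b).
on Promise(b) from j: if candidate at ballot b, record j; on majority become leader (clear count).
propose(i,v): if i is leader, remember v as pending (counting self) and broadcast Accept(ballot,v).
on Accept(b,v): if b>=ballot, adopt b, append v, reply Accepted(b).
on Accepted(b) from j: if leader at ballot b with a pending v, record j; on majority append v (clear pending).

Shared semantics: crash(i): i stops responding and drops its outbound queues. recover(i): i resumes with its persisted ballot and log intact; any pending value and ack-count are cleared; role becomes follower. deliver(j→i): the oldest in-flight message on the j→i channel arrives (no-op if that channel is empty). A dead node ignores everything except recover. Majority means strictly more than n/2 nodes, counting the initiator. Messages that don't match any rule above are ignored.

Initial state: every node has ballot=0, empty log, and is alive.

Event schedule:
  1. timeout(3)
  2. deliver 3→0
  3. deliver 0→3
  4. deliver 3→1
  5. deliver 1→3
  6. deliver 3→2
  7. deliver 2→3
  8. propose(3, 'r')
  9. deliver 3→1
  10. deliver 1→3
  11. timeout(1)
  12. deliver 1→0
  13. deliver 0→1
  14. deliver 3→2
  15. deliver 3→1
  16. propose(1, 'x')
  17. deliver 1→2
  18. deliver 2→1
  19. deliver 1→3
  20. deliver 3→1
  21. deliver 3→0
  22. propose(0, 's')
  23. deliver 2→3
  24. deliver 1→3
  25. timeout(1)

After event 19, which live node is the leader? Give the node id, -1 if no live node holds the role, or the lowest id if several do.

1

e1 timeout(3): 3[cand,b=7,-]
e2 deliver 3→0: 0[foll,b=7,-]
e3 deliver 0→3: ·
e4 deliver 3→1: 1[foll,b=7,-]
e5 deliver 1→3: 3[lead,b=7,-]
e6 deliver 3→2: 2[foll,b=7,-]
e7 deliver 2→3: ·
e8 propose(3,'r'): ·
e9 deliver 3→1: 1[foll,b=7,r]
e10 deliver 1→3: ·
e11 timeout(1): 1[cand,b=9,r]
e12 deliver 1→0: 0[foll,b=9,-]
e13 deliver 0→1: ·
e14 deliver 3→2: 2[foll,b=7,r]
e15 deliver 3→1: ·
e16 propose(1,'x'): ·
e17 deliver 1→2: 2[foll,b=9,r]
e18 deliver 2→1: 1[lead,b=9,r]
e19 deliver 1→3: 3[foll,b=9,-]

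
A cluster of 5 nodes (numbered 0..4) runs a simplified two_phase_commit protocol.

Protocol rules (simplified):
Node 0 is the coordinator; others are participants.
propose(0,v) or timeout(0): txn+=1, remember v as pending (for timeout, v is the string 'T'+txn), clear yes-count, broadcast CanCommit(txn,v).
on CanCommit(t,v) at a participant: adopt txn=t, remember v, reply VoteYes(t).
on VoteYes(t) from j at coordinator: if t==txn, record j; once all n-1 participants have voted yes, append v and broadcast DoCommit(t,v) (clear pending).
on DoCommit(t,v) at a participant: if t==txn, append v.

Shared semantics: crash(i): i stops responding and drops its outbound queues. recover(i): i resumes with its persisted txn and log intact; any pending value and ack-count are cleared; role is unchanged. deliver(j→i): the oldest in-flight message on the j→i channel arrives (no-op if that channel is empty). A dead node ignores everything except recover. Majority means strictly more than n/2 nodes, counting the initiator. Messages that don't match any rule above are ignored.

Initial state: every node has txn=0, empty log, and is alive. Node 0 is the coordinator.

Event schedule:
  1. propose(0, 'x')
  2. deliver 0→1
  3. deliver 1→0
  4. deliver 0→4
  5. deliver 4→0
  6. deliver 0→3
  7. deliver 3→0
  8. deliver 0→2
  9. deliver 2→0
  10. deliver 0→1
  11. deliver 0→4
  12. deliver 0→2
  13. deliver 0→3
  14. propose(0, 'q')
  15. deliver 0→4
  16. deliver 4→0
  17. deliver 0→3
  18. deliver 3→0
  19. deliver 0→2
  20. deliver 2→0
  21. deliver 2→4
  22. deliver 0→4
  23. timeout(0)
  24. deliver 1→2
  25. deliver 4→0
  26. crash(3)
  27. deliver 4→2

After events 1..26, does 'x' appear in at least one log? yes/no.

yes

1. propose(0,'x'):  <0:coor t1 ->
2. deliver 0→1:  <1:part t1 ->
3. deliver 1→0:  nop
4. deliver 0→4:  <4:part t1 ->
5. deliver 4→0:  nop
6. deliver 0→3:  <3:part t1 ->
7. deliver 3→0:  nop
8. deliver 0→2:  <2:part t1 ->
9. deliver 2→0:  <0:coor t1 x>
10. deliver 0→1:  <1:part t1 x>
11. deliver 0→4:  <4:part t1 x>
12. deliver 0→2:  <2:part t1 x>
13. deliver 0→3:  <3:part t1 x>
14. propose(0,'q'):  <0:coor t2 x>
15. deliver 0→4:  <4:part t2 x>
16. deliver 4→0:  nop
17. deliver 0→3:  <3:part t2 x>
18. deliver 3→0:  nop
19. deliver 0→2:  <2:part t2 x>
20. deliver 2→0:  nop
21. deliver 2→4:  nop
22. deliver 0→4:  nop
23. timeout(0):  <0:coor t3 x>
24. deliver 1→2:  nop
25. deliver 4→0:  nop
26. crash(3):  <3:✗part t2 x>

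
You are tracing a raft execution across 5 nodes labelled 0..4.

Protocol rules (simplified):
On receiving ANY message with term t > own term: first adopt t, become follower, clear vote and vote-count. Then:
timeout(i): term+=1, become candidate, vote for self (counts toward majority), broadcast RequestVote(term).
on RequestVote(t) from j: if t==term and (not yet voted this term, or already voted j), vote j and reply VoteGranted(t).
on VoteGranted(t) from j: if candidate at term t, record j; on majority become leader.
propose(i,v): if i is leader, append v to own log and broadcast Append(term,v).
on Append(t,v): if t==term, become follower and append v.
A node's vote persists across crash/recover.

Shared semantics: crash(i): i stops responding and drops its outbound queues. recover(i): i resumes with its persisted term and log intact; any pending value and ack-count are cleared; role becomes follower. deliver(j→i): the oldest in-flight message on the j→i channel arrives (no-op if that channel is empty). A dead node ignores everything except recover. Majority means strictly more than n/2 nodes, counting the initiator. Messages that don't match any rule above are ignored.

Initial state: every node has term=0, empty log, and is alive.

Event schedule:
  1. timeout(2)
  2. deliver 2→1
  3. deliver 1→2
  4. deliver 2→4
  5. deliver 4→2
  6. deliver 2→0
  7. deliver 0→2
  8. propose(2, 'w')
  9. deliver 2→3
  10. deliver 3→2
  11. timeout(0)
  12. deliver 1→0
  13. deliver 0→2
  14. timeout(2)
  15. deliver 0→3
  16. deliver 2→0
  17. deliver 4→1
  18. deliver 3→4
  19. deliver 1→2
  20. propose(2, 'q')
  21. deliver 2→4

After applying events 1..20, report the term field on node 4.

1. timeout(2):  <2:cand t1 ->
2. deliver 2→1:  <1:foll t1 ->
3. deliver 1→2:  nop
4. deliver 2→4:  <4:foll t1 ->
5. deliver 4→2:  <2:lead t1 ->
6. deliver 2→0:  <0:foll t1 ->
7. deliver 0→2:  nop
8. propose(2,'w'):  <2:lead t1 w>
9. deliver 2→3:  <3:foll t1 ->
10. deliver 3→2:  nop
11. timeout(0):  <0:cand t2 ->
12. deliver 1→0:  nop
13. deliver 0→2:  <2:foll t2 w>
14. timeout(2):  <2:cand t3 w>
15. deliver 0→3:  <3:foll t2 ->
16. deliver 2→0:  nop
17. deliver 4→1:  nop
18. deliver 3→4:  nop
19. deliver 1→2:  nop
20. propose(2,'q'):  nop

1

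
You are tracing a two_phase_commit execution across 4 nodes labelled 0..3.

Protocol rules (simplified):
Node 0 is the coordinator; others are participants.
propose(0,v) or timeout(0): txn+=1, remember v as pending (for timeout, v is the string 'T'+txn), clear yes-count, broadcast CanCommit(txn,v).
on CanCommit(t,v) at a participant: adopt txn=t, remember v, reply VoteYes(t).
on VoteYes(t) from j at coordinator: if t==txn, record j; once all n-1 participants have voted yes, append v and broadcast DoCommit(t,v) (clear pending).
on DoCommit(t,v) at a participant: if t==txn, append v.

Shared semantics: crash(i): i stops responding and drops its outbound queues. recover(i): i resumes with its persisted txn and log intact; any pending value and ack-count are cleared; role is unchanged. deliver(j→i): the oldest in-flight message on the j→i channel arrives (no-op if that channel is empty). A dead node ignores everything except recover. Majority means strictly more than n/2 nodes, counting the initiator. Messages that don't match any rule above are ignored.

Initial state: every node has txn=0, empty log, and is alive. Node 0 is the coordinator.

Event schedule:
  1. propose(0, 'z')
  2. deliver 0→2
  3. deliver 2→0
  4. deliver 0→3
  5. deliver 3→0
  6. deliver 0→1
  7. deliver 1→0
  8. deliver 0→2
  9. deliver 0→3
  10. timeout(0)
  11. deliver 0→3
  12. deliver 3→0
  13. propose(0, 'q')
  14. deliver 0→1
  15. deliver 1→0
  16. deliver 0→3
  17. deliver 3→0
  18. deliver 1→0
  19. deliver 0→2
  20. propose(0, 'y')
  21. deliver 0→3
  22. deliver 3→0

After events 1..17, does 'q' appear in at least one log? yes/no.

1. propose(0,'z'):  <0:coor t1 ->
2. deliver 0→2:  <2:part t1 ->
3. deliver 2→0:  nop
4. deliver 0→3:  <3:part t1 ->
5. deliver 3→0:  nop
6. deliver 0→1:  <1:part t1 ->
7. deliver 1→0:  <0:coor t1 z>
8. deliver 0→2:  <2:part t1 z>
9. deliver 0→3:  <3:part t1 z>
10. timeout(0):  <0:coor t2 z>
11. deliver 0→3:  <3:part t2 z>
12. deliver 3→0:  nop
13. propose(0,'q'):  <0:coor t3 z>
14. deliver 0→1:  <1:part t1 z>
15. deliver 1→0:  nop
16. deliver 0→3:  <3:part t3 z>
17. deliver 3→0:  nop

no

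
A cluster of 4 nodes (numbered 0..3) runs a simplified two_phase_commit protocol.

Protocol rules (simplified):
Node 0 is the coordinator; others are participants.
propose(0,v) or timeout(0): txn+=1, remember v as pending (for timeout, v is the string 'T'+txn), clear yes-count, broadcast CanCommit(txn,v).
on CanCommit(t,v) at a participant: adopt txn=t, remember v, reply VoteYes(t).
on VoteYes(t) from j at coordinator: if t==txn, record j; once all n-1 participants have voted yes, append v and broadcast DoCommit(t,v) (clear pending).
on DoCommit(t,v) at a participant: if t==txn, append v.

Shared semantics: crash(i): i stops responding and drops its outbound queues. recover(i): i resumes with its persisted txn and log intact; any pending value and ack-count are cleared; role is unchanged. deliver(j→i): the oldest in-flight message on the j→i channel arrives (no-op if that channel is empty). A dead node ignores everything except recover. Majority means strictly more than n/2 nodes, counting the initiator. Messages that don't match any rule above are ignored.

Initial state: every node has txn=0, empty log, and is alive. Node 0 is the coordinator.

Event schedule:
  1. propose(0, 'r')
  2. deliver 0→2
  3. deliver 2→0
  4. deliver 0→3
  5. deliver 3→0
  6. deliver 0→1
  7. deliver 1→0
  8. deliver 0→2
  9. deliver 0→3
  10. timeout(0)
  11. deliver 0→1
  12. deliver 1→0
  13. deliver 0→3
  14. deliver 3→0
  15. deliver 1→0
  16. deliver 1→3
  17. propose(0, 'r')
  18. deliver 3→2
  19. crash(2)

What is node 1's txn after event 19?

1

step 1 propose(0,'r'): 0={coor,t=1,log=-}
step 2 deliver 0→2: 2={part,t=1,log=-}
step 3 deliver 2→0: —
step 4 deliver 0→3: 3={part,t=1,log=-}
step 5 deliver 3→0: —
step 6 deliver 0→1: 1={part,t=1,log=-}
step 7 deliver 1→0: 0={coor,t=1,log=r}
step 8 deliver 0→2: 2={part,t=1,log=r}
step 9 deliver 0→3: 3={part,t=1,log=r}
step 10 timeout(0): 0={coor,t=2,log=r}
step 11 deliver 0→1: 1={part,t=1,log=r}
step 12 deliver 1→0: —
step 13 deliver 0→3: 3={part,t=2,log=r}
step 14 deliver 3→0: —
step 15 deliver 1→0: —
step 16 deliver 1→3: —
step 17 propose(0,'r'): 0={coor,t=3,log=r}
step 18 deliver 3→2: —
step 19 crash(2): 2={✗part,t=1,log=r}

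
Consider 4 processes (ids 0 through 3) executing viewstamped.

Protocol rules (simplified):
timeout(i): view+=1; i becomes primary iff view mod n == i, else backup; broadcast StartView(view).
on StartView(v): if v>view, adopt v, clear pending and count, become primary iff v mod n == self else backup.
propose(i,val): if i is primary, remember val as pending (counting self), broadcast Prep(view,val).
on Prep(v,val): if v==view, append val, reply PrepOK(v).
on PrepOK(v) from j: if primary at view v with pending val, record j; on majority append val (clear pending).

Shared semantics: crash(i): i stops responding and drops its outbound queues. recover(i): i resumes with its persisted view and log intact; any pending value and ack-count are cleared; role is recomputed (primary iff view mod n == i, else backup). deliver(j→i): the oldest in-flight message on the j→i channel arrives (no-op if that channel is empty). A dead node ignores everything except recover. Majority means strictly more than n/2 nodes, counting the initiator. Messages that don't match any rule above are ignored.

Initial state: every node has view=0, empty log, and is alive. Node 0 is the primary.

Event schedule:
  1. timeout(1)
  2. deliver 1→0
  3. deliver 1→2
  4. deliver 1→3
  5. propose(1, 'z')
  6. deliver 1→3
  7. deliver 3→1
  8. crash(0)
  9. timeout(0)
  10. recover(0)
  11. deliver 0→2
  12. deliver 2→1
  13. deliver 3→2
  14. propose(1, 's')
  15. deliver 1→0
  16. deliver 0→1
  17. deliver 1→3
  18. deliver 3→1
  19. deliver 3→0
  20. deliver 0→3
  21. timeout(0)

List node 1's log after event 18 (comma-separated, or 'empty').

1. timeout(1):  <1:prim v1 ->
2. deliver 1→0:  <0:back v1 ->
3. deliver 1→2:  <2:back v1 ->
4. deliver 1→3:  <3:back v1 ->
5. propose(1,'z'):  nop
6. deliver 1→3:  <3:back v1 z>
7. deliver 3→1:  nop
8. crash(0):  <0:✗back v1 ->
9. timeout(0):  nop
10. recover(0):  <0:back v1 ->
11. deliver 0→2:  nop
12. deliver 2→1:  nop
13. deliver 3→2:  nop
14. propose(1,'s'):  nop
15. deliver 1→0:  <0:back v1 z>
16. deliver 0→1:  nop
17. deliver 1→3:  <3:back v1 z,s>
18. deliver 3→1:  <1:prim v1 s>

s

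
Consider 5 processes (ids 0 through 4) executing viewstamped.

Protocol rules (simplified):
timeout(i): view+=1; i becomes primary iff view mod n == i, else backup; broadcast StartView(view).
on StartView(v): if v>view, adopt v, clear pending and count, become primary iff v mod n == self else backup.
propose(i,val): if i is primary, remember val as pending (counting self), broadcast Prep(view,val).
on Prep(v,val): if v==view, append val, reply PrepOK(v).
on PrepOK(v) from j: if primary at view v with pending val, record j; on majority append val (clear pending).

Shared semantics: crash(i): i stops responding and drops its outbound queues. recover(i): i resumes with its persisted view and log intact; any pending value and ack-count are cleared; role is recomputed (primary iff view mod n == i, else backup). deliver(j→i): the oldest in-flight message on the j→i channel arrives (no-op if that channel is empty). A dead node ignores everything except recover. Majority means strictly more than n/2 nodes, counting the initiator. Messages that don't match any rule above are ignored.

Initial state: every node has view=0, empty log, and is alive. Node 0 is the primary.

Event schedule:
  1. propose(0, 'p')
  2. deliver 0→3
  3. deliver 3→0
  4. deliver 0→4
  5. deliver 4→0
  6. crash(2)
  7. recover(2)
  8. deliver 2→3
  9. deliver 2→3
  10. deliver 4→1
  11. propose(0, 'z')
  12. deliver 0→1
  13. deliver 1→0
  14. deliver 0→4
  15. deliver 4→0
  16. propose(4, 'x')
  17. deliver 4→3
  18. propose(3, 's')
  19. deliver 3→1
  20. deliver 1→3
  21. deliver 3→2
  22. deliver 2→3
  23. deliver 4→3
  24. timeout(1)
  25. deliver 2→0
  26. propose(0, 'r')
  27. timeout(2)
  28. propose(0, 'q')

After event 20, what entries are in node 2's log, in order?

empty

after 1 — propose(0,'p'): ·
after 2 — deliver 0→3: n3:back/v0/[p]
after 3 — deliver 3→0: ·
after 4 — deliver 0→4: n4:back/v0/[p]
after 5 — deliver 4→0: n0:prim/v0/[p]
after 6 — crash(2): n2:✗back/v0/[-]
after 7 — recover(2): n2:back/v0/[-]
after 8 — deliver 2→3: ·
after 9 — deliver 2→3: ·
after 10 — deliver 4→1: ·
after 11 — propose(0,'z'): ·
after 12 — deliver 0→1: n1:back/v0/[p]
after 13 — deliver 1→0: ·
after 14 — deliver 0→4: n4:back/v0/[p,z]
after 15 — deliver 4→0: n0:prim/v0/[p,z]
after 16 — propose(4,'x'): ·
after 17 — deliver 4→3: ·
after 18 — propose(3,'s'): ·
after 19 — deliver 3→1: ·
after 20 — deliver 1→3: ·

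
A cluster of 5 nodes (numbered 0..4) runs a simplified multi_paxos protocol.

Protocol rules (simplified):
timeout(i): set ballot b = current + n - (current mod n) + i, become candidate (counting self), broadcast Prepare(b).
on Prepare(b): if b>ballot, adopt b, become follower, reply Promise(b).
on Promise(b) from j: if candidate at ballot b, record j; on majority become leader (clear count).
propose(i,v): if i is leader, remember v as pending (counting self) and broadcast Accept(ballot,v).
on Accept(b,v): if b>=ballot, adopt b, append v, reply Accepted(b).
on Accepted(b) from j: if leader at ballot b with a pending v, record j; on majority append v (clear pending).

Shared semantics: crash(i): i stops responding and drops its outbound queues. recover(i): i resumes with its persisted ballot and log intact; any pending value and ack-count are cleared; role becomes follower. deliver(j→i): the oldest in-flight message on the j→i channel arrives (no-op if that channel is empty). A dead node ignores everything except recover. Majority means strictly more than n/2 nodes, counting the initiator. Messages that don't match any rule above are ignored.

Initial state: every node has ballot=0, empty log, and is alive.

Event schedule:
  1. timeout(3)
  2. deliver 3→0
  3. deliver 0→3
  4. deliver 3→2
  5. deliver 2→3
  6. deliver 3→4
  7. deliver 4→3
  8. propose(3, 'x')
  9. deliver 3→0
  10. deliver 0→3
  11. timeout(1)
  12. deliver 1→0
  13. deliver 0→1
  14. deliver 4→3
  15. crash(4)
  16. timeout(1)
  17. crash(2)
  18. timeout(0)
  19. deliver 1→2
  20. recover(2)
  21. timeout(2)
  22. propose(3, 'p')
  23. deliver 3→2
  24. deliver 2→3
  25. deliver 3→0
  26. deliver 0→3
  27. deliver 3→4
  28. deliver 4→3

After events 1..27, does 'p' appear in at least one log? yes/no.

step 1 timeout(3): 3={cand,b=8,log=-}
step 2 deliver 3→0: 0={foll,b=8,log=-}
step 3 deliver 0→3: —
step 4 deliver 3→2: 2={foll,b=8,log=-}
step 5 deliver 2→3: 3={lead,b=8,log=-}
step 6 deliver 3→4: 4={foll,b=8,log=-}
step 7 deliver 4→3: —
step 8 propose(3,'x'): —
step 9 deliver 3→0: 0={foll,b=8,log=x}
step 10 deliver 0→3: —
step 11 timeout(1): 1={cand,b=6,log=-}
step 12 deliver 1→0: —
step 13 deliver 0→1: —
step 14 deliver 4→3: —
step 15 crash(4): 4={✗foll,b=8,log=-}
step 16 timeout(1): 1={cand,b=11,log=-}
step 17 crash(2): 2={✗foll,b=8,log=-}
step 18 timeout(0): 0={cand,b=10,log=x}
step 19 deliver 1→2: —
step 20 recover(2): 2={foll,b=8,log=-}
step 21 timeout(2): 2={cand,b=12,log=-}
step 22 propose(3,'p'): —
step 23 deliver 3→2: —
step 24 deliver 2→3: 3={foll,b=12,log=-}
step 25 deliver 3→0: —
step 26 deliver 0→3: —
step 27 deliver 3→4: —

no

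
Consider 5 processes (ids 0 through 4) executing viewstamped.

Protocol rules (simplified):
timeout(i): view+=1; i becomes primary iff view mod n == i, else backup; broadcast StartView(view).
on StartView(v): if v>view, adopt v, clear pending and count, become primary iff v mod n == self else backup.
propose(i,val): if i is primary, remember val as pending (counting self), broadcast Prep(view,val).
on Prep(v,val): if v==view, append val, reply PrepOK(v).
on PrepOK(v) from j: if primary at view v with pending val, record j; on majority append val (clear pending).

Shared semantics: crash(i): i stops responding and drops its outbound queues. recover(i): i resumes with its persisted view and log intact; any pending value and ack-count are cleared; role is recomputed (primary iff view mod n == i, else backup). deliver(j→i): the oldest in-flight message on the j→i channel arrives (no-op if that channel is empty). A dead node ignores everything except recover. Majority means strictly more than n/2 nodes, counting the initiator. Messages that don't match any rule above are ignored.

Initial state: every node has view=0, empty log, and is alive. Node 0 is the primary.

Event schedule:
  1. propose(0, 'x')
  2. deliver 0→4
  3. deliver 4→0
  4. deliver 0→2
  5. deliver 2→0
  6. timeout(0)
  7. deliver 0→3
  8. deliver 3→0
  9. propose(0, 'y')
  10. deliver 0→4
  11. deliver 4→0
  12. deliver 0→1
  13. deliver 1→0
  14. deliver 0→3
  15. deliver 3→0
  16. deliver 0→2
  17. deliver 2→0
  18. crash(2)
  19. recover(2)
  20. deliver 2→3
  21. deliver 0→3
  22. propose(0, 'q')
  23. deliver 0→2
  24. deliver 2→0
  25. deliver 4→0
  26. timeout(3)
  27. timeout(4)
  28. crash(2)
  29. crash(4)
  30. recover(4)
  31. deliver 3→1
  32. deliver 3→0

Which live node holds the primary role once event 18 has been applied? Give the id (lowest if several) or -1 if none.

-1

[1] propose(0,'x') → ∅
[2] deliver 0→4 → N4(back v0 [x])
[3] deliver 4→0 → ∅
[4] deliver 0→2 → N2(back v0 [x])
[5] deliver 2→0 → N0(prim v0 [x])
[6] timeout(0) → N0(back v1 [x])
[7] deliver 0→3 → N3(back v0 [x])
[8] deliver 3→0 → ∅
[9] propose(0,'y') → ∅
[10] deliver 0→4 → N4(back v1 [x])
[11] deliver 4→0 → ∅
[12] deliver 0→1 → N1(back v0 [x])
[13] deliver 1→0 → ∅
[14] deliver 0→3 → N3(back v1 [x])
[15] deliver 3→0 → ∅
[16] deliver 0→2 → N2(back v1 [x])
[17] deliver 2→0 → ∅
[18] crash(2) → N2(✗back v1 [x])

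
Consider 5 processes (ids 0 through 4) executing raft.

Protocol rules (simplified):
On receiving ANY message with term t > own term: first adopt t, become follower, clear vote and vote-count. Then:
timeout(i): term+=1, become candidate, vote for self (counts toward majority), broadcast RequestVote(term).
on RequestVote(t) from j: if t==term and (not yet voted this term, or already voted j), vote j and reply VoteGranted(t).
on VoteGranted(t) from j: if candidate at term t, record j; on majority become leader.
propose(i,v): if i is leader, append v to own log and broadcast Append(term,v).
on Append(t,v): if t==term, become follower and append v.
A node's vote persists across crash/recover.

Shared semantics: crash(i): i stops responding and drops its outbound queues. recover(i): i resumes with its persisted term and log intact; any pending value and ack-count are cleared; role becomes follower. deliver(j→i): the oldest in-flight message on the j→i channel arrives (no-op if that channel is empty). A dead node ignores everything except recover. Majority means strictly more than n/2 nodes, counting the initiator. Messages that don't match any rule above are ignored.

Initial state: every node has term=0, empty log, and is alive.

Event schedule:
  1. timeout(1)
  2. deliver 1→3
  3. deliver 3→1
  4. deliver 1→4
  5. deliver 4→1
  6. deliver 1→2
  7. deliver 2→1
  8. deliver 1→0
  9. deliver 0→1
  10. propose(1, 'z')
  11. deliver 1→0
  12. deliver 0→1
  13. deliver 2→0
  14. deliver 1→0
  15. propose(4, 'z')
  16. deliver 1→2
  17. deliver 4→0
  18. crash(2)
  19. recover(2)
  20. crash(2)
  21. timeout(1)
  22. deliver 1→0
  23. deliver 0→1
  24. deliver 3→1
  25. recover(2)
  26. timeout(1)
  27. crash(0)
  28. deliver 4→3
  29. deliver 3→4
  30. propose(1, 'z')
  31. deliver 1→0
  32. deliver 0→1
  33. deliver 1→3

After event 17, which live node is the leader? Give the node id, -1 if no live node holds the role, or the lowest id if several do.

1

[1] timeout(1) → N1(cand t1 [-])
[2] deliver 1→3 → N3(foll t1 [-])
[3] deliver 3→1 → ∅
[4] deliver 1→4 → N4(foll t1 [-])
[5] deliver 4→1 → N1(lead t1 [-])
[6] deliver 1→2 → N2(foll t1 [-])
[7] deliver 2→1 → ∅
[8] deliver 1→0 → N0(foll t1 [-])
[9] deliver 0→1 → ∅
[10] propose(1,'z') → N1(lead t1 [z])
[11] deliver 1→0 → N0(foll t1 [z])
[12] deliver 0→1 → ∅
[13] deliver 2→0 → ∅
[14] deliver 1→0 → ∅
[15] propose(4,'z') → ∅
[16] deliver 1→2 → N2(foll t1 [z])
[17] deliver 4→0 → ∅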